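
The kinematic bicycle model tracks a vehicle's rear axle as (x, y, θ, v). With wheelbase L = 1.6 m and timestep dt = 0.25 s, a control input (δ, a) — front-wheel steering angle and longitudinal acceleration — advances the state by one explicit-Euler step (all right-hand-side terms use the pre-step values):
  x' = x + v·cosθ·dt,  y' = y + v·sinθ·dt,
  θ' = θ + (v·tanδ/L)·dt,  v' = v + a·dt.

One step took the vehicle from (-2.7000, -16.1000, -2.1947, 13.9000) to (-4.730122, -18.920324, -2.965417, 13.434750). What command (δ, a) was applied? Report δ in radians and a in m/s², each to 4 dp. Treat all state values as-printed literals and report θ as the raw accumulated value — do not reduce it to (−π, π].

δ = -0.3410, a = -1.8610

a = (v'−v)/dt = (-0.465250)/0.25 = -1.8610
Δθ = θ'−θ = -0.770717;  (v·dt/L) = 13.9000·0.25/1.6 = 2.171875
tan δ = Δθ·L/(v·dt) = -0.354863  →  δ = -0.3410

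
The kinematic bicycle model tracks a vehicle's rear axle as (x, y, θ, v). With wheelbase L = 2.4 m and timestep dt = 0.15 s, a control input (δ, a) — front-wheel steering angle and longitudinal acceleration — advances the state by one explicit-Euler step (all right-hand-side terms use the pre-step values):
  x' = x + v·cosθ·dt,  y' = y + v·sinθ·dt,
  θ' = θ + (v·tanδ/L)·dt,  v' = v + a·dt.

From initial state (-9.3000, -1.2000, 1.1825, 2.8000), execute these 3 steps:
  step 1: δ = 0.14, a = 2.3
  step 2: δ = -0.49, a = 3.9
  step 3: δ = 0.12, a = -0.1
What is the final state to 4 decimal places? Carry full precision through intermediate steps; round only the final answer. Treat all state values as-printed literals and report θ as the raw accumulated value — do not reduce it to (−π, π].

after step 1 (δ=0.14, a=2.3): (-9.140983, -0.811267, 1.207161, 3.145000)
after step 2 (δ=-0.49, a=3.9): (-8.973194, -0.370364, 1.102317, 3.730000)
after step 3 (δ=0.12, a=-0.1): (-8.720563, 0.128853, 1.130427, 3.715000)

(-8.7206, 0.1289, 1.1304, 3.7150)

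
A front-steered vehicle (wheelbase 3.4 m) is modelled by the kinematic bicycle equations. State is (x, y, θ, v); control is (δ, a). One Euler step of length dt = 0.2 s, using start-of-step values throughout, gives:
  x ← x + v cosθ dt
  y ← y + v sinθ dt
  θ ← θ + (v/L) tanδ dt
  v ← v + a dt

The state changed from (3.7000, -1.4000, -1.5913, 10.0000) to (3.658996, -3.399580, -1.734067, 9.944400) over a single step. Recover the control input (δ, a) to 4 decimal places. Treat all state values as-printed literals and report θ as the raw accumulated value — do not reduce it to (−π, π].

δ = -0.2381, a = -0.2780

a = (v'−v)/dt = (-0.055600)/0.2 = -0.2780
Δθ = θ'−θ = -0.142767;  (v·dt/L) = 10.0000·0.2/3.4 = 0.588235
tan δ = Δθ·L/(v·dt) = -0.242704  →  δ = -0.2381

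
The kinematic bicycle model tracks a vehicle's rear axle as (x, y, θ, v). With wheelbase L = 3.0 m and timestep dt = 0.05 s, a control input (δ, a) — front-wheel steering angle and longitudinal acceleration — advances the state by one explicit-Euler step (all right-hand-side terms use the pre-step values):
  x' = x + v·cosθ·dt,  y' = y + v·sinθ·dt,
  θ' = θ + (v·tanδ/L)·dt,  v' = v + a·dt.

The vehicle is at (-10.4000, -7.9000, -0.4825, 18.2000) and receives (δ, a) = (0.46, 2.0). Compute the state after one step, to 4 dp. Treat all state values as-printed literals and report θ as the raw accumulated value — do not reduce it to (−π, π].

x' = -10.4000 + 18.2000·cos(-0.4825)·0.05 = -9.5939
y' = -7.9000 + 18.2000·sin(-0.4825)·0.05 = -8.3222
θ' = -0.4825 + (18.2000/3.0)·tan(0.46)·0.05 = -0.3322
v' = 18.2000 + 2.0000·0.05 = 18.3000

(-9.5939, -8.3222, -0.3322, 18.3000)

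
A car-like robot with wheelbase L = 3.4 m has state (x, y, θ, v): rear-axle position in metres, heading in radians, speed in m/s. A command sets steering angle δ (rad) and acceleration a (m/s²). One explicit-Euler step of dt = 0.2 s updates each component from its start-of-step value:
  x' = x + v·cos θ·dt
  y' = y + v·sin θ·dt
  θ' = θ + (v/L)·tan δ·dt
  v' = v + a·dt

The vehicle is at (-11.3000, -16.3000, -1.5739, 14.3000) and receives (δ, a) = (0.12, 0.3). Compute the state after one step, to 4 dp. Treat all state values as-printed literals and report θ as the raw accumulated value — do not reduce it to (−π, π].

x' = -11.3000 + 14.3000·cos(-1.5739)·0.2 = -11.3089
y' = -16.3000 + 14.3000·sin(-1.5739)·0.2 = -19.1600
θ' = -1.5739 + (14.3000/3.4)·tan(0.12)·0.2 = -1.4725
v' = 14.3000 + 0.3000·0.2 = 14.3600

(-11.3089, -19.1600, -1.4725, 14.3600)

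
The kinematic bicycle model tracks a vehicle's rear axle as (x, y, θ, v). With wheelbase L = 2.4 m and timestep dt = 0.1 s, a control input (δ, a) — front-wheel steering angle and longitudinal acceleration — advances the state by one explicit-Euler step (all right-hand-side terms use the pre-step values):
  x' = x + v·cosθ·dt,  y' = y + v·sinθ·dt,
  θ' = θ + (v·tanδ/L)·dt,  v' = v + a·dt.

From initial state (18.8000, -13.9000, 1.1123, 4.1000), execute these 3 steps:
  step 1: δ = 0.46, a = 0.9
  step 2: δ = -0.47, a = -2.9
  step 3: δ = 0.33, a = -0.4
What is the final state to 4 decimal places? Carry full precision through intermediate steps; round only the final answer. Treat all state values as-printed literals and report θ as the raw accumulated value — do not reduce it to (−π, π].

after step 1 (δ=0.46, a=0.9): (18.981466, -13.532345, 1.196939, 4.190000)
after step 2 (δ=-0.47, a=-2.9): (19.134489, -13.142287, 1.108257, 3.900000)
after step 3 (δ=0.33, a=-0.4): (19.308515, -12.793268, 1.163917, 3.860000)

(19.3085, -12.7933, 1.1639, 3.8600)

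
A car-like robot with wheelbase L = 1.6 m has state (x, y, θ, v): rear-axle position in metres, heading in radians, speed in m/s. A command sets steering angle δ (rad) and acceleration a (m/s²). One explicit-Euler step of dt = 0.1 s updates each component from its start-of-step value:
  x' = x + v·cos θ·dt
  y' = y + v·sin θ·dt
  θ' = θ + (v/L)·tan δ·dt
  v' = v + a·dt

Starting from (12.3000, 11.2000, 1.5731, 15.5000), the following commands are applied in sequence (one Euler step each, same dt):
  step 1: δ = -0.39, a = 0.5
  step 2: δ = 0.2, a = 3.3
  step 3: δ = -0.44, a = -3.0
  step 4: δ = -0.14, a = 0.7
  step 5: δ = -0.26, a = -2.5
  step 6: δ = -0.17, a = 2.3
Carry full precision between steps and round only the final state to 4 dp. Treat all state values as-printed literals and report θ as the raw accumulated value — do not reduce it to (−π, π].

after step 1 (δ=-0.39, a=0.5): (12.296429, 12.749996, 1.174891, 15.550000)
after step 2 (δ=0.2, a=3.3): (12.896106, 14.184713, 1.371899, 15.880000)
after step 3 (δ=-0.44, a=-3.0): (13.209876, 15.741406, 0.904650, 15.580000)
after step 4 (δ=-0.14, a=0.7): (14.172659, 16.966319, 0.767427, 15.650000)
after step 5 (δ=-0.26, a=-2.5): (15.298989, 18.052876, 0.507225, 15.400000)
after step 6 (δ=-0.17, a=2.3): (16.645097, 18.800936, 0.342005, 15.630000)

(16.6451, 18.8009, 0.3420, 15.6300)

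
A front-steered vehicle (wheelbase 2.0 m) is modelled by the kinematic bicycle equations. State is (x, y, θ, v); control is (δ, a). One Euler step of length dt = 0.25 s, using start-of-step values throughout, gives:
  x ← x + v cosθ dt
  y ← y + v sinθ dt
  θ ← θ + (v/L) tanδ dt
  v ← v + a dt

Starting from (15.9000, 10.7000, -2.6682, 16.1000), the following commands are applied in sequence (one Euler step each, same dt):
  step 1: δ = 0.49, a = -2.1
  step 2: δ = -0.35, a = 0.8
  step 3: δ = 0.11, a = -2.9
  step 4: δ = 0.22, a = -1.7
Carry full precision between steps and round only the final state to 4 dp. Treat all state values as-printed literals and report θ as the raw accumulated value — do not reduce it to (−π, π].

(7.7216, -1.2253, -1.6670, 14.6250)

after step 1 (δ=0.49, a=-2.1): (12.317643, 8.864968, -1.594756, 15.575000)
after step 2 (δ=-0.35, a=0.8): (12.224357, 4.972336, -2.305421, 15.775000)
after step 3 (δ=0.11, a=-2.9): (9.580827, 2.045749, -2.087636, 15.050000)
after step 4 (δ=0.22, a=-1.7): (7.721644, -1.225313, -1.666952, 14.625000)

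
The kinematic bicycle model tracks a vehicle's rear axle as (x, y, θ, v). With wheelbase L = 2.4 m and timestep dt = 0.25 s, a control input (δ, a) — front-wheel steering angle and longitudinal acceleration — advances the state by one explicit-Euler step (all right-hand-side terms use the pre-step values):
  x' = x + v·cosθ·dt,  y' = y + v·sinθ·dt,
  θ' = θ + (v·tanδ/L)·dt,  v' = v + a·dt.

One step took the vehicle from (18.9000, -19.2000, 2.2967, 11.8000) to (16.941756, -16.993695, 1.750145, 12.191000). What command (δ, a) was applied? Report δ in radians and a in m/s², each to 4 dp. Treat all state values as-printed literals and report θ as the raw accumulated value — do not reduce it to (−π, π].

a = (v'−v)/dt = (0.391000)/0.25 = 1.5640
Δθ = θ'−θ = -0.546555;  (v·dt/L) = 11.8000·0.25/2.4 = 1.229167
tan δ = Δθ·L/(v·dt) = -0.444655  →  δ = -0.4184

δ = -0.4184, a = 1.5640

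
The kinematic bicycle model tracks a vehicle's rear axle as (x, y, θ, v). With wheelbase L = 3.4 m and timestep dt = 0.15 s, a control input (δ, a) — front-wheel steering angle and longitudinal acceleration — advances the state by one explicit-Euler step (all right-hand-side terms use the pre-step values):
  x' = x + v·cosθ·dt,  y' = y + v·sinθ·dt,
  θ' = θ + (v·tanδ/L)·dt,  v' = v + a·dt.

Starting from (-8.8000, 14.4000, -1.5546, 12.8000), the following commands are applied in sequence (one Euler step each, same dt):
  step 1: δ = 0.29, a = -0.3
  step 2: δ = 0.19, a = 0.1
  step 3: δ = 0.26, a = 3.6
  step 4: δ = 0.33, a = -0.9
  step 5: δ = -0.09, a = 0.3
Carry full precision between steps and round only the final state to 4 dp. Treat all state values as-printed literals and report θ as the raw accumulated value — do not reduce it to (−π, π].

(-5.8225, 5.3812, -0.9793, 13.2200)

after step 1 (δ=0.29, a=-0.3): (-8.768904, 12.480252, -1.386085, 12.755000)
after step 2 (δ=0.19, a=0.1): (-8.417511, 10.599548, -1.277862, 12.770000)
after step 3 (δ=0.26, a=3.6): (-7.864386, 8.765647, -1.127990, 13.310000)
after step 4 (δ=0.33, a=-0.9): (-7.008933, 6.961703, -0.926858, 13.175000)
after step 5 (δ=-0.09, a=0.3): (-5.822491, 5.381222, -0.979312, 13.220000)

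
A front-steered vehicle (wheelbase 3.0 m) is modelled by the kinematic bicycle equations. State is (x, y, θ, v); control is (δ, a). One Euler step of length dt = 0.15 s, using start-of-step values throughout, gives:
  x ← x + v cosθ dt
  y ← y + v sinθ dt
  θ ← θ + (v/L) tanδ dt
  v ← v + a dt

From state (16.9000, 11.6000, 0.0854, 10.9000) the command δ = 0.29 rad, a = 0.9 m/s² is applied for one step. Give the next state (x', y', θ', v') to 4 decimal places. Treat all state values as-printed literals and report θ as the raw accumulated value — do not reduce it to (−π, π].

(18.5290, 11.7395, 0.2480, 11.0350)

x' = 16.9000 + 10.9000·cos(0.0854)·0.15 = 18.5290
y' = 11.6000 + 10.9000·sin(0.0854)·0.15 = 11.7395
θ' = 0.0854 + (10.9000/3.0)·tan(0.29)·0.15 = 0.2480
v' = 10.9000 + 0.9000·0.15 = 11.0350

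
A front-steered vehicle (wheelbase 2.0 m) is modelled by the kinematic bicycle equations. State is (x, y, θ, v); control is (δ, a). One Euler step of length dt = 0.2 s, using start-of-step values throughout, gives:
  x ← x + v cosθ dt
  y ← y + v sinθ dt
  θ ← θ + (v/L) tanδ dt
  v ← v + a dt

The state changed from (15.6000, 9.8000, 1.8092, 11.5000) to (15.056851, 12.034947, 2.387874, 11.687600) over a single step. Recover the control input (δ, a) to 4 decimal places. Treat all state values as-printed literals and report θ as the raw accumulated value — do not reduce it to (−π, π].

δ = 0.4662, a = 0.9380

a = (v'−v)/dt = (0.187600)/0.2 = 0.9380
Δθ = θ'−θ = 0.578674;  (v·dt/L) = 11.5000·0.2/2.0 = 1.150000
tan δ = Δθ·L/(v·dt) = 0.503195  →  δ = 0.4662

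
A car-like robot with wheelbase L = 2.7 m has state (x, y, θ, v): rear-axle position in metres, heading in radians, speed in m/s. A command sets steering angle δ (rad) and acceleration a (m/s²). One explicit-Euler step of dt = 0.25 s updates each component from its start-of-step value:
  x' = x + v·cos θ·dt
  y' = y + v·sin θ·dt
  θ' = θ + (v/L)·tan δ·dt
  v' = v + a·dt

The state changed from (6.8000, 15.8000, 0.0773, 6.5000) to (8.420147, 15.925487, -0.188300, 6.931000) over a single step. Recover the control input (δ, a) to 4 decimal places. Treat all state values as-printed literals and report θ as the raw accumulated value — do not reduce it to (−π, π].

a = (v'−v)/dt = (0.431000)/0.25 = 1.7240
Δθ = θ'−θ = -0.265600;  (v·dt/L) = 6.5000·0.25/2.7 = 0.601852
tan δ = Δθ·L/(v·dt) = -0.441305  →  δ = -0.4156

δ = -0.4156, a = 1.7240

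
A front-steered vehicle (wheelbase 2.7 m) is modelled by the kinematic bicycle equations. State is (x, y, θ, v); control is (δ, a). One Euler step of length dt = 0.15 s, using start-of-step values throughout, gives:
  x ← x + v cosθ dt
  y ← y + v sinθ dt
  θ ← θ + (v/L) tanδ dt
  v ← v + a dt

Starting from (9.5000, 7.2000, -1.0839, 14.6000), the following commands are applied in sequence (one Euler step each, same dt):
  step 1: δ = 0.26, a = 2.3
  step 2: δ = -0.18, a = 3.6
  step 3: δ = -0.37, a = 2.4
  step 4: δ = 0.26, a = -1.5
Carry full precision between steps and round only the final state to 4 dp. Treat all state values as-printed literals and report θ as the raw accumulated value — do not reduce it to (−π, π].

after step 1 (δ=0.26, a=2.3): (10.524668, 5.264501, -0.868127, 14.945000)
after step 2 (δ=-0.18, a=3.6): (11.973415, 3.553778, -1.019212, 15.485000)
after step 3 (δ=-0.37, a=2.4): (13.190622, 1.575502, -1.352882, 15.845000)
after step 4 (δ=0.26, a=-1.5): (13.704460, -0.745039, -1.118709, 15.620000)

(13.7045, -0.7450, -1.1187, 15.6200)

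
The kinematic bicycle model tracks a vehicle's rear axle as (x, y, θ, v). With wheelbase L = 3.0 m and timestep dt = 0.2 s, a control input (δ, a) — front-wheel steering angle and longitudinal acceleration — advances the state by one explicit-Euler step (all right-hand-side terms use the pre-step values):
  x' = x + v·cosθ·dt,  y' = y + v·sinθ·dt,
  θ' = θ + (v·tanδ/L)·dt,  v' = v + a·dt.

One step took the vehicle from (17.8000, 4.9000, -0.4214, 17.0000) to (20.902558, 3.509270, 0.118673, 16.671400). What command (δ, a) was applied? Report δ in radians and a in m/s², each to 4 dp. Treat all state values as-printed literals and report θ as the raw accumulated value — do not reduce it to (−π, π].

δ = 0.4447, a = -1.6430

a = (v'−v)/dt = (-0.328600)/0.2 = -1.6430
Δθ = θ'−θ = 0.540073;  (v·dt/L) = 17.0000·0.2/3.0 = 1.133333
tan δ = Δθ·L/(v·dt) = 0.476535  →  δ = 0.4447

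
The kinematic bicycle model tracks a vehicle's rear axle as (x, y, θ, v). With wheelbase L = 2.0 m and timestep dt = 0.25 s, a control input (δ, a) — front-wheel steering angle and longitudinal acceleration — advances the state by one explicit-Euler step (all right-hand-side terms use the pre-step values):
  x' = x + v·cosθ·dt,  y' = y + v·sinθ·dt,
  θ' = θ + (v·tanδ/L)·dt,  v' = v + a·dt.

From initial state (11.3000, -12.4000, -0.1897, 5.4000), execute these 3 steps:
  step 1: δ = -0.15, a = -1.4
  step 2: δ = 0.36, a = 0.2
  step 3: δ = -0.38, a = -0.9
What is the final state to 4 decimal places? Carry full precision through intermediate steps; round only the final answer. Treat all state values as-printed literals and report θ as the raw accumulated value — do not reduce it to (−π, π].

(15.1081, -13.0866, -0.3087, 4.8750)

after step 1 (δ=-0.15, a=-1.4): (12.625782, -12.654562, -0.291716, 5.050000)
after step 2 (δ=0.36, a=0.2): (13.834944, -13.017652, -0.054112, 5.100000)
after step 3 (δ=-0.38, a=-0.9): (15.108077, -13.086611, -0.308738, 4.875000)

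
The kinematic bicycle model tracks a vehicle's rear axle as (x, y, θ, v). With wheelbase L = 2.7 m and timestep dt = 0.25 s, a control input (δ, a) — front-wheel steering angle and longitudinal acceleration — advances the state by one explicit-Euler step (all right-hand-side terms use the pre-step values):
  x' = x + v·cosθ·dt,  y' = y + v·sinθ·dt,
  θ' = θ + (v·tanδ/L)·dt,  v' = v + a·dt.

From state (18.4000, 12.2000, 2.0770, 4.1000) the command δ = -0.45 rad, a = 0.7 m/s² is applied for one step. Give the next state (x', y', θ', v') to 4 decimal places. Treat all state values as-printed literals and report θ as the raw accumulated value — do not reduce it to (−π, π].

x' = 18.4000 + 4.1000·cos(2.0770)·0.25 = 17.9030
y' = 12.2000 + 4.1000·sin(2.0770)·0.25 = 13.0965
θ' = 2.0770 + (4.1000/2.7)·tan(-0.45)·0.25 = 1.8936
v' = 4.1000 + 0.7000·0.25 = 4.2750

(17.9030, 13.0965, 1.8936, 4.2750)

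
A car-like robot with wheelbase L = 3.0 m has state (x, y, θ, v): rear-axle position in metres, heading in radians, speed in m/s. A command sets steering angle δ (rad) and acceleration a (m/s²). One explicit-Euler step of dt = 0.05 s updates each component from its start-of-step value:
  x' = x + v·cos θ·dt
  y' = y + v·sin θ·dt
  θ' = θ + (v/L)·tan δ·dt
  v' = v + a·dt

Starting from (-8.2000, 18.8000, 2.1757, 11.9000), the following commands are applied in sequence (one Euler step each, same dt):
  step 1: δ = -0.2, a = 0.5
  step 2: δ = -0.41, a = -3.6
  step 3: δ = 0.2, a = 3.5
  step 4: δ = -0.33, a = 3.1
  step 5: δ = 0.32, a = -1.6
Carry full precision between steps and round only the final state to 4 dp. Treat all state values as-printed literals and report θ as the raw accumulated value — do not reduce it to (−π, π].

after step 1 (δ=-0.2, a=0.5): (-8.538366, 19.289421, 2.135496, 11.925000)
after step 2 (δ=-0.41, a=-3.6): (-8.857457, 19.793103, 2.049113, 11.745000)
after step 3 (δ=0.2, a=3.5): (-9.127759, 20.314447, 2.088793, 11.920000)
after step 4 (δ=-0.33, a=3.1): (-9.422863, 20.832259, 2.020745, 12.075000)
after step 5 (δ=0.32, a=-1.6): (-9.685446, 21.375917, 2.087437, 11.995000)

(-9.6854, 21.3759, 2.0874, 11.9950)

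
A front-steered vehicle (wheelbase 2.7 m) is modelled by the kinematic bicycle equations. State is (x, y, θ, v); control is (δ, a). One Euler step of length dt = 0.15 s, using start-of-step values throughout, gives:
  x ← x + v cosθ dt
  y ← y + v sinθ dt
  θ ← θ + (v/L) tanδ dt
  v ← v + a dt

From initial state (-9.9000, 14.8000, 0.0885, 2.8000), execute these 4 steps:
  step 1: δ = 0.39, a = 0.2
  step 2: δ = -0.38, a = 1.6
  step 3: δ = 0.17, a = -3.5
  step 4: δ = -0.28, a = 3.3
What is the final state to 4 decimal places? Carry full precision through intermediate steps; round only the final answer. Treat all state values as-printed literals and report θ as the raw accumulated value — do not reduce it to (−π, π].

(-8.2244, 14.9881, 0.0783, 3.0400)

after step 1 (δ=0.39, a=0.2): (-9.481644, 14.837121, 0.152442, 2.830000)
after step 2 (δ=-0.38, a=1.6): (-9.062067, 14.901583, 0.089645, 3.070000)
after step 3 (δ=0.17, a=-3.5): (-8.603416, 14.942809, 0.118922, 2.545000)
after step 4 (δ=-0.28, a=3.3): (-8.224362, 14.988101, 0.078265, 3.040000)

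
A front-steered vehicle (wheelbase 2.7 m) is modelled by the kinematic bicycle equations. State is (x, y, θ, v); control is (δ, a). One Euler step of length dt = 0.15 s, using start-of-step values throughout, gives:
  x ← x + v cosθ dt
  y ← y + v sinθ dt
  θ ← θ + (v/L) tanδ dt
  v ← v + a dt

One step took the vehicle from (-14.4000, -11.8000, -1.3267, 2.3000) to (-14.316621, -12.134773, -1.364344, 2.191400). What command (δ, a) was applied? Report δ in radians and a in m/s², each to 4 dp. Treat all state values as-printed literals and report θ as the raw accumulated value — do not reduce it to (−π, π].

a = (v'−v)/dt = (-0.108600)/0.15 = -0.7240
Δθ = θ'−θ = -0.037644;  (v·dt/L) = 2.3000·0.15/2.7 = 0.127778
tan δ = Δθ·L/(v·dt) = -0.294605  →  δ = -0.2865

δ = -0.2865, a = -0.7240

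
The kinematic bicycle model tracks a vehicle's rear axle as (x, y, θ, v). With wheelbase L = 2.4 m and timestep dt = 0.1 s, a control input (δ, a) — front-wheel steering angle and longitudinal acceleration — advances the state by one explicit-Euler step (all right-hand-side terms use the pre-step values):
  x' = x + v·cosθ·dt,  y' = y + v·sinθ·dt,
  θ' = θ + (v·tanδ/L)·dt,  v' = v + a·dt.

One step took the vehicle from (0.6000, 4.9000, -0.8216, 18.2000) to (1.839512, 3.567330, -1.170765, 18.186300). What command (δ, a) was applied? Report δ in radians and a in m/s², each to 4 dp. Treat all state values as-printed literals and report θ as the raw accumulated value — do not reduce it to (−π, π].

δ = -0.4315, a = -0.1370

a = (v'−v)/dt = (-0.013700)/0.1 = -0.1370
Δθ = θ'−θ = -0.349165;  (v·dt/L) = 18.2000·0.1/2.4 = 0.758333
tan δ = Δθ·L/(v·dt) = -0.460437  →  δ = -0.4315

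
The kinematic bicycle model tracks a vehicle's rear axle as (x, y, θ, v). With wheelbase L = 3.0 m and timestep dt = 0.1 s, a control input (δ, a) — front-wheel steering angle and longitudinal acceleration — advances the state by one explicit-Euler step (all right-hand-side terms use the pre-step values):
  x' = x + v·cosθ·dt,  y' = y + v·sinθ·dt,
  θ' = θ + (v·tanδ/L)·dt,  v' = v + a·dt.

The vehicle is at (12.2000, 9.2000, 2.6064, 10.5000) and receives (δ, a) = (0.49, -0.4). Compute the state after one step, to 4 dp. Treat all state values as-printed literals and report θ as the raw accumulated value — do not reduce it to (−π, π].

x' = 12.2000 + 10.5000·cos(2.6064)·0.1 = 11.2968
y' = 9.2000 + 10.5000·sin(2.6064)·0.1 = 9.7355
θ' = 2.6064 + (10.5000/3.0)·tan(0.49)·0.1 = 2.7931
v' = 10.5000 − 0.4000·0.1 = 10.4600

(11.2968, 9.7355, 2.7931, 10.4600)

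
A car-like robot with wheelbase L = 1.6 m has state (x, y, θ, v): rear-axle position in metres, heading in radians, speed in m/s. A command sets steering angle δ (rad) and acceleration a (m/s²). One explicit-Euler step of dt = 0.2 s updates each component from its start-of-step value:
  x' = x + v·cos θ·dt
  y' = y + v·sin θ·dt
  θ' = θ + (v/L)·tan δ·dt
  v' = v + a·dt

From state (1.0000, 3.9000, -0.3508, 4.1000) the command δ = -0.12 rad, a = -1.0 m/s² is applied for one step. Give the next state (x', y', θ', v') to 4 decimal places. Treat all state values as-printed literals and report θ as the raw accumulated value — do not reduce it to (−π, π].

(1.7701, 3.6182, -0.4126, 3.9000)

x' = 1.0000 + 4.1000·cos(-0.3508)·0.2 = 1.7701
y' = 3.9000 + 4.1000·sin(-0.3508)·0.2 = 3.6182
θ' = -0.3508 + (4.1000/1.6)·tan(-0.12)·0.2 = -0.4126
v' = 4.1000 − 1.0000·0.2 = 3.9000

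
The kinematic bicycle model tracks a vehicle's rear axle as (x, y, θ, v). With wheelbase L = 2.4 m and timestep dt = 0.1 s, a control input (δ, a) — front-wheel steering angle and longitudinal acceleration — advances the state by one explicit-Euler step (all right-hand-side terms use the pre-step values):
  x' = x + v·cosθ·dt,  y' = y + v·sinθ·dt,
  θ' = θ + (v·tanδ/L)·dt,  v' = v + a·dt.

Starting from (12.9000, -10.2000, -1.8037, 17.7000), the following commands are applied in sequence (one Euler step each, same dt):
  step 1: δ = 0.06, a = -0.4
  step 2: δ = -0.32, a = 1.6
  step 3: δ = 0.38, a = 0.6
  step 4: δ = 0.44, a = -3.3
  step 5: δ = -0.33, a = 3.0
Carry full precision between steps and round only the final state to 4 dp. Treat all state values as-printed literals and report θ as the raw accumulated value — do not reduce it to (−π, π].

(11.5455, -18.7610, -1.6064, 17.8500)

after step 1 (δ=0.06, a=-0.4): (12.491477, -11.922211, -1.759397, 17.660000)
after step 2 (δ=-0.32, a=1.6): (12.160380, -13.656895, -2.003244, 17.820000)
after step 3 (δ=0.38, a=0.6): (11.413553, -15.274849, -1.706680, 17.880000)
after step 4 (δ=0.44, a=-3.3): (11.171340, -17.046367, -1.355949, 17.550000)
after step 5 (δ=-0.33, a=3.0): (11.545503, -18.761018, -1.606420, 17.850000)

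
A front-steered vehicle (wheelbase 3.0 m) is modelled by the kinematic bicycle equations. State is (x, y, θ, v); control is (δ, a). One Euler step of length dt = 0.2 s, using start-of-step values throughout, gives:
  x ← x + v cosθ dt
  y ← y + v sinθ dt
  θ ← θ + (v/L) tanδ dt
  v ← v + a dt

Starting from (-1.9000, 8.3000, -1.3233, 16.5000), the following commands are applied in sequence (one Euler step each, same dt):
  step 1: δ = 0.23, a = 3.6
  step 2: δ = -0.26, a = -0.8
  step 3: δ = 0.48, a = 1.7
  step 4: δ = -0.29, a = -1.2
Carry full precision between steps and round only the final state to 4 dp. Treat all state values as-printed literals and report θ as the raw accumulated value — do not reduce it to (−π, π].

after step 1 (δ=0.23, a=3.6): (-1.091575, 5.100555, -1.065742, 17.220000)
after step 2 (δ=-0.26, a=-0.8): (0.574821, 2.086544, -1.371135, 17.060000)
after step 3 (δ=0.48, a=1.7): (1.251548, -1.257672, -0.779027, 17.400000)
after step 4 (δ=-0.29, a=-1.2): (3.727907, -3.702676, -1.125186, 17.160000)

(3.7279, -3.7027, -1.1252, 17.1600)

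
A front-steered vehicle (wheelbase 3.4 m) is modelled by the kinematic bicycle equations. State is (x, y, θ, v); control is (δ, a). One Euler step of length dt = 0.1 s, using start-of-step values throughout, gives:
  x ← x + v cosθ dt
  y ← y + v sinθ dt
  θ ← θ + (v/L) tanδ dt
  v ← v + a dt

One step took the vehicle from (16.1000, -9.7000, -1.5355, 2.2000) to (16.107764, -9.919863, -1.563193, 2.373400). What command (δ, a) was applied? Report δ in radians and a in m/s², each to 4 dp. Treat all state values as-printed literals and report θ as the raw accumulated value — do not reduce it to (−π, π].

a = (v'−v)/dt = (0.173400)/0.1 = 1.7340
Δθ = θ'−θ = -0.027693;  (v·dt/L) = 2.2000·0.1/3.4 = 0.064706
tan δ = Δθ·L/(v·dt) = -0.427983  →  δ = -0.4044

δ = -0.4044, a = 1.7340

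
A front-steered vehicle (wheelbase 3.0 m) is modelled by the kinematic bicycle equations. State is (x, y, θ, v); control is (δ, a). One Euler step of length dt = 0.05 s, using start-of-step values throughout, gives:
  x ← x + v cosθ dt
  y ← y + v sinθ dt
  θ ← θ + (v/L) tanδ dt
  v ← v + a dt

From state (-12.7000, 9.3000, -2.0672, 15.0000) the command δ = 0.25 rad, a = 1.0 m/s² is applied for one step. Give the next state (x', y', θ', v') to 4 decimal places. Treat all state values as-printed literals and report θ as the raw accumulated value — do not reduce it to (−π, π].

x' = -12.7000 + 15.0000·cos(-2.0672)·0.05 = -13.0572
y' = 9.3000 + 15.0000·sin(-2.0672)·0.05 = 8.6405
θ' = -2.0672 + (15.0000/3.0)·tan(0.25)·0.05 = -2.0034
v' = 15.0000 + 1.0000·0.05 = 15.0500

(-13.0572, 8.6405, -2.0034, 15.0500)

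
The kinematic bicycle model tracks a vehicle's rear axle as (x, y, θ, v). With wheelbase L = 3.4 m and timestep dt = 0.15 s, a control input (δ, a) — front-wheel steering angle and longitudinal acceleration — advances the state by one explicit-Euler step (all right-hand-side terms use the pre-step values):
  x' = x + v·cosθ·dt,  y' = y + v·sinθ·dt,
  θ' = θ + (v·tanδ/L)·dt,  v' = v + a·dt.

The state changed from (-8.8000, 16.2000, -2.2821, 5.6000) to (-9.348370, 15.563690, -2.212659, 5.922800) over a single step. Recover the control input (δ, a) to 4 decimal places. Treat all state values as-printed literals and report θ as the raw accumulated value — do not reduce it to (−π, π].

a = (v'−v)/dt = (0.322800)/0.15 = 2.1520
Δθ = θ'−θ = 0.069441;  (v·dt/L) = 5.6000·0.15/3.4 = 0.247059
tan δ = Δθ·L/(v·dt) = 0.281071  →  δ = 0.2740

δ = 0.2740, a = 2.1520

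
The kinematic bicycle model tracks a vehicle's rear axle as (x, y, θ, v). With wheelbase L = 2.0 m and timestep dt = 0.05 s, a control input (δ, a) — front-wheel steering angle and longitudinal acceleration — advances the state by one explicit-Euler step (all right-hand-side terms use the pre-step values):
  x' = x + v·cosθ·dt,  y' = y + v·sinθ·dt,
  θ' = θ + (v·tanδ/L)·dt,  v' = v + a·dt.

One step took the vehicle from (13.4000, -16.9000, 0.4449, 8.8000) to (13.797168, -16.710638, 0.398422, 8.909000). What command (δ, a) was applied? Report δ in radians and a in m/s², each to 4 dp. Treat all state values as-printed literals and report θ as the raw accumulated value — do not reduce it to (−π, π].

δ = -0.2082, a = 2.1800

a = (v'−v)/dt = (0.109000)/0.05 = 2.1800
Δθ = θ'−θ = -0.046478;  (v·dt/L) = 8.8000·0.05/2.0 = 0.220000
tan δ = Δθ·L/(v·dt) = -0.211264  →  δ = -0.2082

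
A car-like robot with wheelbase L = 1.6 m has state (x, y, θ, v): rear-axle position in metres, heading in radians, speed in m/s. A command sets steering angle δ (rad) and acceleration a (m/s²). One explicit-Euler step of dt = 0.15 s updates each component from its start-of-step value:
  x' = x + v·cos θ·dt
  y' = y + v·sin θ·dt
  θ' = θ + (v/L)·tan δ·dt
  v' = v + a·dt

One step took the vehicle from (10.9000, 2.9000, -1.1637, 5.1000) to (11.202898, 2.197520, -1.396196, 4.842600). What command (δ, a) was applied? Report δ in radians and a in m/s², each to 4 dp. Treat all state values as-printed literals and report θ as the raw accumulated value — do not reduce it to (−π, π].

a = (v'−v)/dt = (-0.257400)/0.15 = -1.7160
Δθ = θ'−θ = -0.232496;  (v·dt/L) = 5.1000·0.15/1.6 = 0.478125
tan δ = Δθ·L/(v·dt) = -0.486266  →  δ = -0.4526

δ = -0.4526, a = -1.7160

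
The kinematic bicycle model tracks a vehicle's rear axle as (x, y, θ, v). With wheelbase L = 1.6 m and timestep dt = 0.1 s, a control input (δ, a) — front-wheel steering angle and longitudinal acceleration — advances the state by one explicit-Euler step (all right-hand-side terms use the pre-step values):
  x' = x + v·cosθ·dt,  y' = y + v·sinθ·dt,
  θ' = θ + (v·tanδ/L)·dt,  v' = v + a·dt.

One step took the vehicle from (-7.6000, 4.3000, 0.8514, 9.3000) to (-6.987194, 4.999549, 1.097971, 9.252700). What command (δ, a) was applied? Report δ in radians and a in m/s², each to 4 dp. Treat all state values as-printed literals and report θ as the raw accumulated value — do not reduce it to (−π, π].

a = (v'−v)/dt = (-0.047300)/0.1 = -0.4730
Δθ = θ'−θ = 0.246571;  (v·dt/L) = 9.3000·0.1/1.6 = 0.581250
tan δ = Δθ·L/(v·dt) = 0.424208  →  δ = 0.4012

δ = 0.4012, a = -0.4730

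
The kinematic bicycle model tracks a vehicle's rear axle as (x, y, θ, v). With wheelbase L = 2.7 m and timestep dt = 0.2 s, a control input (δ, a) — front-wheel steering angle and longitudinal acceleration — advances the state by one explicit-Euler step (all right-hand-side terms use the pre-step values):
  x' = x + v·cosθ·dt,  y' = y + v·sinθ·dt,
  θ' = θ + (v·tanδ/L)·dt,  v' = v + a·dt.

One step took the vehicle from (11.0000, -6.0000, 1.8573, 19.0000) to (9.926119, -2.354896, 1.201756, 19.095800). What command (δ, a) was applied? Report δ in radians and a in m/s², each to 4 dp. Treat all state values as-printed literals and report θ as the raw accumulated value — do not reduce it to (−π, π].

δ = -0.4359, a = 0.4790

a = (v'−v)/dt = (0.095800)/0.2 = 0.4790
Δθ = θ'−θ = -0.655544;  (v·dt/L) = 19.0000·0.2/2.7 = 1.407407
tan δ = Δθ·L/(v·dt) = -0.465781  →  δ = -0.4359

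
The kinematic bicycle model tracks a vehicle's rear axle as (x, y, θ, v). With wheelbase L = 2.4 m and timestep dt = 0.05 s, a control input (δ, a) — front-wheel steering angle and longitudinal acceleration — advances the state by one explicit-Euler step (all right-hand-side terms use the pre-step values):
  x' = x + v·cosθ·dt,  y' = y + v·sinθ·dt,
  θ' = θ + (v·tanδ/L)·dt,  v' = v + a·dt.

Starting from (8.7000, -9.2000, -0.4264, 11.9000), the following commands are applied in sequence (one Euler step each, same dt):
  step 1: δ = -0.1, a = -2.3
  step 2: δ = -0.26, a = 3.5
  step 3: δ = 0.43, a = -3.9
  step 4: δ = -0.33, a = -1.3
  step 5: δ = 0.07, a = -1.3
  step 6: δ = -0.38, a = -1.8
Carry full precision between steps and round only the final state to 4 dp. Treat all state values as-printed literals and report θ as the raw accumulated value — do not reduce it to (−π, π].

(11.8693, -10.7652, -0.5660, 11.5450)

after step 1 (δ=-0.1, a=-2.3): (9.241724, -9.446090, -0.451275, 11.785000)
after step 2 (δ=-0.26, a=3.5): (9.771985, -9.703069, -0.516588, 11.960000)
after step 3 (δ=0.43, a=-3.9): (10.291952, -9.998431, -0.402315, 11.765000)
after step 4 (δ=-0.33, a=-1.3): (10.833234, -10.228760, -0.486270, 11.700000)
after step 5 (δ=0.07, a=-1.3): (11.350422, -10.502149, -0.469179, 11.635000)
after step 6 (δ=-0.38, a=-1.8): (11.869308, -10.765190, -0.565995, 11.545000)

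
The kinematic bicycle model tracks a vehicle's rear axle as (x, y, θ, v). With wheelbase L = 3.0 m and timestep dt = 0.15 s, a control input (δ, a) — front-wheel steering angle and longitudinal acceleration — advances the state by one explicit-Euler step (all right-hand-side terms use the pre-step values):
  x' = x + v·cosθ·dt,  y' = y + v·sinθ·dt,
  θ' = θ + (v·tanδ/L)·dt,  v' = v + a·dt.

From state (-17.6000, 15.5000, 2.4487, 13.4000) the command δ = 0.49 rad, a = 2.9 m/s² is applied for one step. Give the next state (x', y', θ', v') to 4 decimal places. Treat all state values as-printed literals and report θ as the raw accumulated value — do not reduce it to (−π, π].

(-19.1465, 16.7839, 2.8061, 13.8350)

x' = -17.6000 + 13.4000·cos(2.4487)·0.15 = -19.1465
y' = 15.5000 + 13.4000·sin(2.4487)·0.15 = 16.7839
θ' = 2.4487 + (13.4000/3.0)·tan(0.49)·0.15 = 2.8061
v' = 13.4000 + 2.9000·0.15 = 13.8350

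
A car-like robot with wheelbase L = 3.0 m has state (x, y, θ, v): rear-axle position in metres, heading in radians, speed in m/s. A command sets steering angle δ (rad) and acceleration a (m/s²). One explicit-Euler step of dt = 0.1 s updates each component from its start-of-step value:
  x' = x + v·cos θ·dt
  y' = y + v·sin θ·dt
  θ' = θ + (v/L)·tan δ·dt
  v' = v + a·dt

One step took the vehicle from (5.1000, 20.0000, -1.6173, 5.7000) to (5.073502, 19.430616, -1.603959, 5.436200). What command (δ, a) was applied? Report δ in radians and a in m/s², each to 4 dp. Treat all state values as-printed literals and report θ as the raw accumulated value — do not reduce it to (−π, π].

δ = 0.0701, a = -2.6380

a = (v'−v)/dt = (-0.263800)/0.1 = -2.6380
Δθ = θ'−θ = 0.013341;  (v·dt/L) = 5.7000·0.1/3.0 = 0.190000
tan δ = Δθ·L/(v·dt) = 0.070216  →  δ = 0.0701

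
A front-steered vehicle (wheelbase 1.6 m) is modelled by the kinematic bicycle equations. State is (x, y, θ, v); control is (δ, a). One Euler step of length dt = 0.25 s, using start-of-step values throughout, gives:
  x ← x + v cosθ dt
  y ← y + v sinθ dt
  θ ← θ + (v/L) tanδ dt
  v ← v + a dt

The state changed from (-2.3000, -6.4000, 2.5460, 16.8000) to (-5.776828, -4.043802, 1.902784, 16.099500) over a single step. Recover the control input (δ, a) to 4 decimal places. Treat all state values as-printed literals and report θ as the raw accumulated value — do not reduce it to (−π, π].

a = (v'−v)/dt = (-0.700500)/0.25 = -2.8020
Δθ = θ'−θ = -0.643216;  (v·dt/L) = 16.8000·0.25/1.6 = 2.625000
tan δ = Δθ·L/(v·dt) = -0.245035  →  δ = -0.2403

δ = -0.2403, a = -2.8020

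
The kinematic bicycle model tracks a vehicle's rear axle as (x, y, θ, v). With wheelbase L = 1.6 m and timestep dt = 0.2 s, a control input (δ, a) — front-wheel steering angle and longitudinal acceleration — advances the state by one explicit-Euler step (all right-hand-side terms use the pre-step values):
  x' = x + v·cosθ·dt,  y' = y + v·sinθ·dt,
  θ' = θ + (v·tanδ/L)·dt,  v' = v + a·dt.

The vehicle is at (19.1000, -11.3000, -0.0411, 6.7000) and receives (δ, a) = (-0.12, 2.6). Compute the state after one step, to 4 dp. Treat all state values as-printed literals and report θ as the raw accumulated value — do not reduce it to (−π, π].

x' = 19.1000 + 6.7000·cos(-0.0411)·0.2 = 20.4389
y' = -11.3000 + 6.7000·sin(-0.0411)·0.2 = -11.3551
θ' = -0.0411 + (6.7000/1.6)·tan(-0.12)·0.2 = -0.1421
v' = 6.7000 + 2.6000·0.2 = 7.2200

(20.4389, -11.3551, -0.1421, 7.2200)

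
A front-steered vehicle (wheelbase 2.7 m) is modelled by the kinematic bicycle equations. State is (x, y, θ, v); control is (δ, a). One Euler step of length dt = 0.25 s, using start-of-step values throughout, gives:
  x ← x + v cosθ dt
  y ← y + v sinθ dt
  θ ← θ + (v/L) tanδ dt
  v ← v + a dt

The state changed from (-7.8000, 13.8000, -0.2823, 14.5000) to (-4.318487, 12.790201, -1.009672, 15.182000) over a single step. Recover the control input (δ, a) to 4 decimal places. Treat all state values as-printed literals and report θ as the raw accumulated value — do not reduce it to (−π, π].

a = (v'−v)/dt = (0.682000)/0.25 = 2.7280
Δθ = θ'−θ = -0.727372;  (v·dt/L) = 14.5000·0.25/2.7 = 1.342593
tan δ = Δθ·L/(v·dt) = -0.541767  →  δ = -0.4965

δ = -0.4965, a = 2.7280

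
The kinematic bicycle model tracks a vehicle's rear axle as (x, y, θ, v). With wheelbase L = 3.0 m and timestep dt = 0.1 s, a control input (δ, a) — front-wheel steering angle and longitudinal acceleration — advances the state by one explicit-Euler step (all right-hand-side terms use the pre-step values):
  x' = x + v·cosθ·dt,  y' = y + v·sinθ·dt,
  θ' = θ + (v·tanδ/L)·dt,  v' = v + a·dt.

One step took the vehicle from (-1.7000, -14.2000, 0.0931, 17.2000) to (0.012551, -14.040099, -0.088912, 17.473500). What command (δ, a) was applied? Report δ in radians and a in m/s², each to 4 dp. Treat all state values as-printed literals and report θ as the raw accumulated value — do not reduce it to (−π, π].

δ = -0.3074, a = 2.7350

a = (v'−v)/dt = (0.273500)/0.1 = 2.7350
Δθ = θ'−θ = -0.182012;  (v·dt/L) = 17.2000·0.1/3.0 = 0.573333
tan δ = Δθ·L/(v·dt) = -0.317463  →  δ = -0.3074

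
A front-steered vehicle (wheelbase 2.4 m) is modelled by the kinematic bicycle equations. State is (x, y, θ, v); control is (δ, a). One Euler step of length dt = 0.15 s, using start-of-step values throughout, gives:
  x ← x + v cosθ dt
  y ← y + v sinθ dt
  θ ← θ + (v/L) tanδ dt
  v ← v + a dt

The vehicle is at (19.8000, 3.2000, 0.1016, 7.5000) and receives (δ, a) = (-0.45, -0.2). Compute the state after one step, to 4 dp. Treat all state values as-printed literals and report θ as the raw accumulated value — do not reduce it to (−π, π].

x' = 19.8000 + 7.5000·cos(0.1016)·0.15 = 20.9192
y' = 3.2000 + 7.5000·sin(0.1016)·0.15 = 3.3141
θ' = 0.1016 + (7.5000/2.4)·tan(-0.45)·0.15 = -0.1248
v' = 7.5000 − 0.2000·0.15 = 7.4700

(20.9192, 3.3141, -0.1248, 7.4700)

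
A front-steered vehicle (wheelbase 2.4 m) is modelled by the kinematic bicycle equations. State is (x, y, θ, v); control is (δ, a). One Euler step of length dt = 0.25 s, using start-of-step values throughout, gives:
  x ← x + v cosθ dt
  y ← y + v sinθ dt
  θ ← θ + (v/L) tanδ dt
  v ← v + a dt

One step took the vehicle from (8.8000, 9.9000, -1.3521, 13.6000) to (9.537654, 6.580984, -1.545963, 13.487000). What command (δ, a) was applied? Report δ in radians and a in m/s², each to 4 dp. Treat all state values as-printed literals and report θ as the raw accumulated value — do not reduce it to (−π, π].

a = (v'−v)/dt = (-0.113000)/0.25 = -0.4520
Δθ = θ'−θ = -0.193863;  (v·dt/L) = 13.6000·0.25/2.4 = 1.416667
tan δ = Δθ·L/(v·dt) = -0.136844  →  δ = -0.1360

δ = -0.1360, a = -0.4520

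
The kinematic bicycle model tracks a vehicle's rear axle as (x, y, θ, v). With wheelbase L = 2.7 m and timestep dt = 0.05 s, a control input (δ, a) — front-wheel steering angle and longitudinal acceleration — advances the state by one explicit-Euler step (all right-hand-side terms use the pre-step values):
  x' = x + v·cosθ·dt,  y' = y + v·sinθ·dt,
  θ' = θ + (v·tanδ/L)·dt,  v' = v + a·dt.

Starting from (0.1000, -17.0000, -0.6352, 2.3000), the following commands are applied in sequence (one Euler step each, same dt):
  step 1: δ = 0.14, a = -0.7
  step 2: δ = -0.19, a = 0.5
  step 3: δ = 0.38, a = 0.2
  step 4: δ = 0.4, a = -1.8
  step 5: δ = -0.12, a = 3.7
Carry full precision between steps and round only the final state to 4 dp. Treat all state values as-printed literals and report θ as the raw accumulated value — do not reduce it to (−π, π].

(0.5608, -17.3325, -0.6073, 2.3950)

after step 1 (δ=0.14, a=-0.7): (0.192570, -17.068234, -0.629198, 2.265000)
after step 2 (δ=-0.19, a=0.5): (0.284132, -17.134881, -0.637265, 2.290000)
after step 3 (δ=0.38, a=0.2): (0.376159, -17.203009, -0.620326, 2.300000)
after step 4 (δ=0.4, a=-1.8): (0.469733, -17.269858, -0.602319, 2.210000)
after step 5 (δ=-0.12, a=3.7): (0.560788, -17.332462, -0.607253, 2.395000)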